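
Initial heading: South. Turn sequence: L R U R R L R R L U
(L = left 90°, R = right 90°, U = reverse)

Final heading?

Start: South
  L (left (90° counter-clockwise)) -> East
  R (right (90° clockwise)) -> South
  U (U-turn (180°)) -> North
  R (right (90° clockwise)) -> East
  R (right (90° clockwise)) -> South
  L (left (90° counter-clockwise)) -> East
  R (right (90° clockwise)) -> South
  R (right (90° clockwise)) -> West
  L (left (90° counter-clockwise)) -> South
  U (U-turn (180°)) -> North
Final: North

Answer: Final heading: North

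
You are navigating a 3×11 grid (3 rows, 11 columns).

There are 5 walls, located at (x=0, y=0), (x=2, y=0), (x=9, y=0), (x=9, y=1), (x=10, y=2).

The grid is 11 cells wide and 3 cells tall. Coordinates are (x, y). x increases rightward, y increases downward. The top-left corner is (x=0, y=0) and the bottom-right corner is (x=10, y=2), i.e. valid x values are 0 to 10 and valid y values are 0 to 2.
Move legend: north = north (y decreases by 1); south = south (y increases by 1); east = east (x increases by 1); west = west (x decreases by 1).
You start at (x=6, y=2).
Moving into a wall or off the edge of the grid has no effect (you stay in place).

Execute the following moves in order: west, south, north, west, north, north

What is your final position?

Answer: Final position: (x=4, y=0)

Derivation:
Start: (x=6, y=2)
  west (west): (x=6, y=2) -> (x=5, y=2)
  south (south): blocked, stay at (x=5, y=2)
  north (north): (x=5, y=2) -> (x=5, y=1)
  west (west): (x=5, y=1) -> (x=4, y=1)
  north (north): (x=4, y=1) -> (x=4, y=0)
  north (north): blocked, stay at (x=4, y=0)
Final: (x=4, y=0)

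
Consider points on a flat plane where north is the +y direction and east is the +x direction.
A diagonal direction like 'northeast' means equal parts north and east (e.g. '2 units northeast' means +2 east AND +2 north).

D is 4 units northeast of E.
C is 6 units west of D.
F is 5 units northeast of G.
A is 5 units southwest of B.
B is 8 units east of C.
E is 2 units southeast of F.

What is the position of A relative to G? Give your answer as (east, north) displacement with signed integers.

Answer: A is at (east=8, north=2) relative to G.

Derivation:
Place G at the origin (east=0, north=0).
  F is 5 units northeast of G: delta (east=+5, north=+5); F at (east=5, north=5).
  E is 2 units southeast of F: delta (east=+2, north=-2); E at (east=7, north=3).
  D is 4 units northeast of E: delta (east=+4, north=+4); D at (east=11, north=7).
  C is 6 units west of D: delta (east=-6, north=+0); C at (east=5, north=7).
  B is 8 units east of C: delta (east=+8, north=+0); B at (east=13, north=7).
  A is 5 units southwest of B: delta (east=-5, north=-5); A at (east=8, north=2).
Therefore A relative to G: (east=8, north=2).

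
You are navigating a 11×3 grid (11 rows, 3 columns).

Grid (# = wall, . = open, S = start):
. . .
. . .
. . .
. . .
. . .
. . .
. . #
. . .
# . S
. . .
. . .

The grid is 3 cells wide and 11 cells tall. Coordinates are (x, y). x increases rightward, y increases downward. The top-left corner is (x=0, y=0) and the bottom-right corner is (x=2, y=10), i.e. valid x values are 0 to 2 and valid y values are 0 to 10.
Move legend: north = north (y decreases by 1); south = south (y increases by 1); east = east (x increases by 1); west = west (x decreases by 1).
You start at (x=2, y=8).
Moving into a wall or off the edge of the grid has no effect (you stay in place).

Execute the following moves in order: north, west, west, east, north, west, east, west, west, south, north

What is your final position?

Answer: Final position: (x=0, y=6)

Derivation:
Start: (x=2, y=8)
  north (north): (x=2, y=8) -> (x=2, y=7)
  west (west): (x=2, y=7) -> (x=1, y=7)
  west (west): (x=1, y=7) -> (x=0, y=7)
  east (east): (x=0, y=7) -> (x=1, y=7)
  north (north): (x=1, y=7) -> (x=1, y=6)
  west (west): (x=1, y=6) -> (x=0, y=6)
  east (east): (x=0, y=6) -> (x=1, y=6)
  west (west): (x=1, y=6) -> (x=0, y=6)
  west (west): blocked, stay at (x=0, y=6)
  south (south): (x=0, y=6) -> (x=0, y=7)
  north (north): (x=0, y=7) -> (x=0, y=6)
Final: (x=0, y=6)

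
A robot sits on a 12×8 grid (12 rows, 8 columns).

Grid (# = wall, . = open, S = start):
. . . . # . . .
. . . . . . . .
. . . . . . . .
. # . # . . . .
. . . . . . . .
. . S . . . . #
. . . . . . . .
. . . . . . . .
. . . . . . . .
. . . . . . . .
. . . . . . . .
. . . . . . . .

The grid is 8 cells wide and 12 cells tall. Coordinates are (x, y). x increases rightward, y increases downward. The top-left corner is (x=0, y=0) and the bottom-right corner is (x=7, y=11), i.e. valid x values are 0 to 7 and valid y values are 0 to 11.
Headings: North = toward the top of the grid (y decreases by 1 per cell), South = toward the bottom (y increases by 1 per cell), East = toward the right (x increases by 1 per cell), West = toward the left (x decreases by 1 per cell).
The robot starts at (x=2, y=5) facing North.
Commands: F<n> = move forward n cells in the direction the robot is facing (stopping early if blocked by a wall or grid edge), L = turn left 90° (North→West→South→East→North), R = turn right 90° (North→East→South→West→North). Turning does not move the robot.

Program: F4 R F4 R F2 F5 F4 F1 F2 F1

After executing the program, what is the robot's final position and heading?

Start: (x=2, y=5), facing North
  F4: move forward 4, now at (x=2, y=1)
  R: turn right, now facing East
  F4: move forward 4, now at (x=6, y=1)
  R: turn right, now facing South
  F2: move forward 2, now at (x=6, y=3)
  F5: move forward 5, now at (x=6, y=8)
  F4: move forward 3/4 (blocked), now at (x=6, y=11)
  F1: move forward 0/1 (blocked), now at (x=6, y=11)
  F2: move forward 0/2 (blocked), now at (x=6, y=11)
  F1: move forward 0/1 (blocked), now at (x=6, y=11)
Final: (x=6, y=11), facing South

Answer: Final position: (x=6, y=11), facing South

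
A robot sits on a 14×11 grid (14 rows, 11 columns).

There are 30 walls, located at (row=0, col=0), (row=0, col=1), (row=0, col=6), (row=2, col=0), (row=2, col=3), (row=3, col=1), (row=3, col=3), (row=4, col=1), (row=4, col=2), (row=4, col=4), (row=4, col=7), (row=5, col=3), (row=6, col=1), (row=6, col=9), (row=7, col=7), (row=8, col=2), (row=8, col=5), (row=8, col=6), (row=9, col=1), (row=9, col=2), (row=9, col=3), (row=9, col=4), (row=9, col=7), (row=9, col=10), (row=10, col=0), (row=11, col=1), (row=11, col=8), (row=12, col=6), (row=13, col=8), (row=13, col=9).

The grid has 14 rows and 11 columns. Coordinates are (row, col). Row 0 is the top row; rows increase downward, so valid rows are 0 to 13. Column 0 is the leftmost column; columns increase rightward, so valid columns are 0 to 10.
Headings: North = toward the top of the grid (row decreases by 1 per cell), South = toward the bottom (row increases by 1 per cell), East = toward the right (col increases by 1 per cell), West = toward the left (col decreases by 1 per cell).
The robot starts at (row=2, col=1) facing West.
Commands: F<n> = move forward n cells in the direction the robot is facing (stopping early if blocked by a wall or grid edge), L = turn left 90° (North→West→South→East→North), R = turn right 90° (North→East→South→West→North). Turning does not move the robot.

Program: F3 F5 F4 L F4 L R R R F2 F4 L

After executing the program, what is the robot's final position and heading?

Answer: Final position: (row=1, col=1), facing West

Derivation:
Start: (row=2, col=1), facing West
  F3: move forward 0/3 (blocked), now at (row=2, col=1)
  F5: move forward 0/5 (blocked), now at (row=2, col=1)
  F4: move forward 0/4 (blocked), now at (row=2, col=1)
  L: turn left, now facing South
  F4: move forward 0/4 (blocked), now at (row=2, col=1)
  L: turn left, now facing East
  R: turn right, now facing South
  R: turn right, now facing West
  R: turn right, now facing North
  F2: move forward 1/2 (blocked), now at (row=1, col=1)
  F4: move forward 0/4 (blocked), now at (row=1, col=1)
  L: turn left, now facing West
Final: (row=1, col=1), facing West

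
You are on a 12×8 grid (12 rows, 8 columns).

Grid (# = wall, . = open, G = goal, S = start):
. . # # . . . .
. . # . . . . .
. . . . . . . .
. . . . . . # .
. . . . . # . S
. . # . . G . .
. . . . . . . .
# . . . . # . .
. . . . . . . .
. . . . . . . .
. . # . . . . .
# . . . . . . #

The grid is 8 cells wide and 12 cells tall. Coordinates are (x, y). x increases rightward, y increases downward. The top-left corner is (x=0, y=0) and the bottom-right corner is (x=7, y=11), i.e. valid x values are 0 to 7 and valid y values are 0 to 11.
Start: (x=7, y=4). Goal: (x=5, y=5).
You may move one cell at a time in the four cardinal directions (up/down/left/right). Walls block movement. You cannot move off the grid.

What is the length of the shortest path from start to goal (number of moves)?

BFS from (x=7, y=4) until reaching (x=5, y=5):
  Distance 0: (x=7, y=4)
  Distance 1: (x=7, y=3), (x=6, y=4), (x=7, y=5)
  Distance 2: (x=7, y=2), (x=6, y=5), (x=7, y=6)
  Distance 3: (x=7, y=1), (x=6, y=2), (x=5, y=5), (x=6, y=6), (x=7, y=7)  <- goal reached here
One shortest path (3 moves): (x=7, y=4) -> (x=6, y=4) -> (x=6, y=5) -> (x=5, y=5)

Answer: Shortest path length: 3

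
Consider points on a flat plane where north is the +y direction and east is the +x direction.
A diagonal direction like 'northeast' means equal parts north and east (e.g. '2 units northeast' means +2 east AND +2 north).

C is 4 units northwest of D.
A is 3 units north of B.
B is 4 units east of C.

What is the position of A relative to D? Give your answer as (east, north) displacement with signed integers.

Answer: A is at (east=0, north=7) relative to D.

Derivation:
Place D at the origin (east=0, north=0).
  C is 4 units northwest of D: delta (east=-4, north=+4); C at (east=-4, north=4).
  B is 4 units east of C: delta (east=+4, north=+0); B at (east=0, north=4).
  A is 3 units north of B: delta (east=+0, north=+3); A at (east=0, north=7).
Therefore A relative to D: (east=0, north=7).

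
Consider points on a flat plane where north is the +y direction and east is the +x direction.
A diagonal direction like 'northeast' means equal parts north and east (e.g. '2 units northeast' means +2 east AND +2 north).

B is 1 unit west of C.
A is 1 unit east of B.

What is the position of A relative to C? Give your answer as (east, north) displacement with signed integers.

Answer: A is at (east=0, north=0) relative to C.

Derivation:
Place C at the origin (east=0, north=0).
  B is 1 unit west of C: delta (east=-1, north=+0); B at (east=-1, north=0).
  A is 1 unit east of B: delta (east=+1, north=+0); A at (east=0, north=0).
Therefore A relative to C: (east=0, north=0).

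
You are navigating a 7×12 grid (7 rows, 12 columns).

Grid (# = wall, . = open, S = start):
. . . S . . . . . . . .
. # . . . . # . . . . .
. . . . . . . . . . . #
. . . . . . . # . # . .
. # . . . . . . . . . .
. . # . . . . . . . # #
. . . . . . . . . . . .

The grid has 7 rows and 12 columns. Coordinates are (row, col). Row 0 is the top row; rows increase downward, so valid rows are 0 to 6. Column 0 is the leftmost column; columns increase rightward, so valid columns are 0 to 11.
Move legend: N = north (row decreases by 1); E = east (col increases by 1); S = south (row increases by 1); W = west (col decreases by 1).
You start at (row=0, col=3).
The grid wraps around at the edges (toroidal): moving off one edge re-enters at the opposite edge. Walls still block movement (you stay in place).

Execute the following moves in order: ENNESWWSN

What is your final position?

Start: (row=0, col=3)
  E (east): (row=0, col=3) -> (row=0, col=4)
  N (north): (row=0, col=4) -> (row=6, col=4)
  N (north): (row=6, col=4) -> (row=5, col=4)
  E (east): (row=5, col=4) -> (row=5, col=5)
  S (south): (row=5, col=5) -> (row=6, col=5)
  W (west): (row=6, col=5) -> (row=6, col=4)
  W (west): (row=6, col=4) -> (row=6, col=3)
  S (south): (row=6, col=3) -> (row=0, col=3)
  N (north): (row=0, col=3) -> (row=6, col=3)
Final: (row=6, col=3)

Answer: Final position: (row=6, col=3)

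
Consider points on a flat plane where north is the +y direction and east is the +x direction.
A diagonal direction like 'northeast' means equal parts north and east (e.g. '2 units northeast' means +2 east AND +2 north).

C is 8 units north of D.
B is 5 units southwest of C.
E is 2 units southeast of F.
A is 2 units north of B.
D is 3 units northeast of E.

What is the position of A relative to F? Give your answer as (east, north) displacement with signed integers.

Place F at the origin (east=0, north=0).
  E is 2 units southeast of F: delta (east=+2, north=-2); E at (east=2, north=-2).
  D is 3 units northeast of E: delta (east=+3, north=+3); D at (east=5, north=1).
  C is 8 units north of D: delta (east=+0, north=+8); C at (east=5, north=9).
  B is 5 units southwest of C: delta (east=-5, north=-5); B at (east=0, north=4).
  A is 2 units north of B: delta (east=+0, north=+2); A at (east=0, north=6).
Therefore A relative to F: (east=0, north=6).

Answer: A is at (east=0, north=6) relative to F.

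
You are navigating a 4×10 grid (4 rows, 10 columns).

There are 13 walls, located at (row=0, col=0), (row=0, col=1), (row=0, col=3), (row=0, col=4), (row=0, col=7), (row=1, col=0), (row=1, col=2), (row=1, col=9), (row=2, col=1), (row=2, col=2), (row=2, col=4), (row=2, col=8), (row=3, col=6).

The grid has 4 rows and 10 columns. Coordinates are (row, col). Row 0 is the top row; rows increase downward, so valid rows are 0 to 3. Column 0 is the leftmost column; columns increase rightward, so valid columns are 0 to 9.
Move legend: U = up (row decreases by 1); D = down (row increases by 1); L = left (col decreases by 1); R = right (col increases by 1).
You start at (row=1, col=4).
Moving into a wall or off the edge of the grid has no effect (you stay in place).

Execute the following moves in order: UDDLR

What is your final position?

Answer: Final position: (row=1, col=4)

Derivation:
Start: (row=1, col=4)
  U (up): blocked, stay at (row=1, col=4)
  D (down): blocked, stay at (row=1, col=4)
  D (down): blocked, stay at (row=1, col=4)
  L (left): (row=1, col=4) -> (row=1, col=3)
  R (right): (row=1, col=3) -> (row=1, col=4)
Final: (row=1, col=4)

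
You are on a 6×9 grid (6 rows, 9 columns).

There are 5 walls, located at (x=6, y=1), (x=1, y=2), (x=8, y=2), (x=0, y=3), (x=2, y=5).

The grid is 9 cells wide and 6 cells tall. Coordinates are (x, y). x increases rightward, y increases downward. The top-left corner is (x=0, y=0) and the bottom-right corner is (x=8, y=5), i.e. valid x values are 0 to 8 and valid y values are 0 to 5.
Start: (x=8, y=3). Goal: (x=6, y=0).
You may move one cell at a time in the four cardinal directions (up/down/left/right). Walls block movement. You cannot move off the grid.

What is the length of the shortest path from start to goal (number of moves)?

Answer: Shortest path length: 5

Derivation:
BFS from (x=8, y=3) until reaching (x=6, y=0):
  Distance 0: (x=8, y=3)
  Distance 1: (x=7, y=3), (x=8, y=4)
  Distance 2: (x=7, y=2), (x=6, y=3), (x=7, y=4), (x=8, y=5)
  Distance 3: (x=7, y=1), (x=6, y=2), (x=5, y=3), (x=6, y=4), (x=7, y=5)
  Distance 4: (x=7, y=0), (x=8, y=1), (x=5, y=2), (x=4, y=3), (x=5, y=4), (x=6, y=5)
  Distance 5: (x=6, y=0), (x=8, y=0), (x=5, y=1), (x=4, y=2), (x=3, y=3), (x=4, y=4), (x=5, y=5)  <- goal reached here
One shortest path (5 moves): (x=8, y=3) -> (x=7, y=3) -> (x=7, y=2) -> (x=7, y=1) -> (x=7, y=0) -> (x=6, y=0)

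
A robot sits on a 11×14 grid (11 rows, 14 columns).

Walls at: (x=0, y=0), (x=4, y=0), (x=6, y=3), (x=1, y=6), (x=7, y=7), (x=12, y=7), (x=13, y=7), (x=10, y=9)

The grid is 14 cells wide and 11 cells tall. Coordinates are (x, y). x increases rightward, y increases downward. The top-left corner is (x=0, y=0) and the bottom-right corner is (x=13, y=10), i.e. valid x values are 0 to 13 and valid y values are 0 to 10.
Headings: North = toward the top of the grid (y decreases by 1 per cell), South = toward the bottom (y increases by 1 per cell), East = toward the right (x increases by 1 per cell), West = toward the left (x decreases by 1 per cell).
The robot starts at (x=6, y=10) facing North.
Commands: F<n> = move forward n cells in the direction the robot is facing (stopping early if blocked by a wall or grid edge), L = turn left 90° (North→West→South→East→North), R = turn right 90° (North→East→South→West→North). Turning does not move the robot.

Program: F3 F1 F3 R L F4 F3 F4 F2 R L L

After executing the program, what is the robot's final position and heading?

Answer: Final position: (x=6, y=4), facing West

Derivation:
Start: (x=6, y=10), facing North
  F3: move forward 3, now at (x=6, y=7)
  F1: move forward 1, now at (x=6, y=6)
  F3: move forward 2/3 (blocked), now at (x=6, y=4)
  R: turn right, now facing East
  L: turn left, now facing North
  F4: move forward 0/4 (blocked), now at (x=6, y=4)
  F3: move forward 0/3 (blocked), now at (x=6, y=4)
  F4: move forward 0/4 (blocked), now at (x=6, y=4)
  F2: move forward 0/2 (blocked), now at (x=6, y=4)
  R: turn right, now facing East
  L: turn left, now facing North
  L: turn left, now facing West
Final: (x=6, y=4), facing West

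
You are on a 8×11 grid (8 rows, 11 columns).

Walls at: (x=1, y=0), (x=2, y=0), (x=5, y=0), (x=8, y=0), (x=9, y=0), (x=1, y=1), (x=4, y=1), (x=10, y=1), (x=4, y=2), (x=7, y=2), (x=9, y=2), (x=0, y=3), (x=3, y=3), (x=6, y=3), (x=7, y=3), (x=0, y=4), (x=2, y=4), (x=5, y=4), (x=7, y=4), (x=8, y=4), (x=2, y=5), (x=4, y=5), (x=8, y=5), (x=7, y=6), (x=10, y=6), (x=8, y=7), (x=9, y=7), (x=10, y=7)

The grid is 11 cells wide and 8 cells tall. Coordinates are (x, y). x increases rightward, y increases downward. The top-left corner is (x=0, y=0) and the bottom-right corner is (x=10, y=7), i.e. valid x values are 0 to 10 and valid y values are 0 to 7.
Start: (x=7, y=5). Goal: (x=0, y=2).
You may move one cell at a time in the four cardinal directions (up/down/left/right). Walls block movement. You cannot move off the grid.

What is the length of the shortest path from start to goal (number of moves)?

BFS from (x=7, y=5) until reaching (x=0, y=2):
  Distance 0: (x=7, y=5)
  Distance 1: (x=6, y=5)
  Distance 2: (x=6, y=4), (x=5, y=5), (x=6, y=6)
  Distance 3: (x=5, y=6), (x=6, y=7)
  Distance 4: (x=4, y=6), (x=5, y=7), (x=7, y=7)
  Distance 5: (x=3, y=6), (x=4, y=7)
  Distance 6: (x=3, y=5), (x=2, y=6), (x=3, y=7)
  Distance 7: (x=3, y=4), (x=1, y=6), (x=2, y=7)
  Distance 8: (x=4, y=4), (x=1, y=5), (x=0, y=6), (x=1, y=7)
  Distance 9: (x=4, y=3), (x=1, y=4), (x=0, y=5), (x=0, y=7)
  Distance 10: (x=1, y=3), (x=5, y=3)
  Distance 11: (x=1, y=2), (x=5, y=2), (x=2, y=3)
  Distance 12: (x=5, y=1), (x=0, y=2), (x=2, y=2), (x=6, y=2)  <- goal reached here
One shortest path (12 moves): (x=7, y=5) -> (x=6, y=5) -> (x=5, y=5) -> (x=5, y=6) -> (x=4, y=6) -> (x=3, y=6) -> (x=2, y=6) -> (x=1, y=6) -> (x=1, y=5) -> (x=1, y=4) -> (x=1, y=3) -> (x=1, y=2) -> (x=0, y=2)

Answer: Shortest path length: 12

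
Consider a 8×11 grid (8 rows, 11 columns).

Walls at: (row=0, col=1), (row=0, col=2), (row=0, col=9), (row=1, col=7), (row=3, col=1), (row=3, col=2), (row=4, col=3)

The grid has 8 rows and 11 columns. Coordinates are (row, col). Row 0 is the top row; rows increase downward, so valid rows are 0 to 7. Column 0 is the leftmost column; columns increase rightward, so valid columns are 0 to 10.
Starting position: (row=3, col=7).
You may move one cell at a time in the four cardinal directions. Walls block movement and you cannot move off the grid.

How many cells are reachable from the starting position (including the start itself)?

Answer: Reachable cells: 81

Derivation:
BFS flood-fill from (row=3, col=7):
  Distance 0: (row=3, col=7)
  Distance 1: (row=2, col=7), (row=3, col=6), (row=3, col=8), (row=4, col=7)
  Distance 2: (row=2, col=6), (row=2, col=8), (row=3, col=5), (row=3, col=9), (row=4, col=6), (row=4, col=8), (row=5, col=7)
  Distance 3: (row=1, col=6), (row=1, col=8), (row=2, col=5), (row=2, col=9), (row=3, col=4), (row=3, col=10), (row=4, col=5), (row=4, col=9), (row=5, col=6), (row=5, col=8), (row=6, col=7)
  Distance 4: (row=0, col=6), (row=0, col=8), (row=1, col=5), (row=1, col=9), (row=2, col=4), (row=2, col=10), (row=3, col=3), (row=4, col=4), (row=4, col=10), (row=5, col=5), (row=5, col=9), (row=6, col=6), (row=6, col=8), (row=7, col=7)
  Distance 5: (row=0, col=5), (row=0, col=7), (row=1, col=4), (row=1, col=10), (row=2, col=3), (row=5, col=4), (row=5, col=10), (row=6, col=5), (row=6, col=9), (row=7, col=6), (row=7, col=8)
  Distance 6: (row=0, col=4), (row=0, col=10), (row=1, col=3), (row=2, col=2), (row=5, col=3), (row=6, col=4), (row=6, col=10), (row=7, col=5), (row=7, col=9)
  Distance 7: (row=0, col=3), (row=1, col=2), (row=2, col=1), (row=5, col=2), (row=6, col=3), (row=7, col=4), (row=7, col=10)
  Distance 8: (row=1, col=1), (row=2, col=0), (row=4, col=2), (row=5, col=1), (row=6, col=2), (row=7, col=3)
  Distance 9: (row=1, col=0), (row=3, col=0), (row=4, col=1), (row=5, col=0), (row=6, col=1), (row=7, col=2)
  Distance 10: (row=0, col=0), (row=4, col=0), (row=6, col=0), (row=7, col=1)
  Distance 11: (row=7, col=0)
Total reachable: 81 (grid has 81 open cells total)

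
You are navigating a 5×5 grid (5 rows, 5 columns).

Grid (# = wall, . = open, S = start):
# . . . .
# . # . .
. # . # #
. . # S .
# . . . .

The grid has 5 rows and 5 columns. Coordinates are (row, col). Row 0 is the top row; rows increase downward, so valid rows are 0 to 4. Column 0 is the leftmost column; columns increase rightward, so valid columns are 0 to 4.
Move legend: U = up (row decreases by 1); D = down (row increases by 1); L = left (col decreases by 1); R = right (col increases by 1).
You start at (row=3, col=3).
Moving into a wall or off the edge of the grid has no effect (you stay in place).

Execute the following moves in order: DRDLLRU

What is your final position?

Answer: Final position: (row=3, col=3)

Derivation:
Start: (row=3, col=3)
  D (down): (row=3, col=3) -> (row=4, col=3)
  R (right): (row=4, col=3) -> (row=4, col=4)
  D (down): blocked, stay at (row=4, col=4)
  L (left): (row=4, col=4) -> (row=4, col=3)
  L (left): (row=4, col=3) -> (row=4, col=2)
  R (right): (row=4, col=2) -> (row=4, col=3)
  U (up): (row=4, col=3) -> (row=3, col=3)
Final: (row=3, col=3)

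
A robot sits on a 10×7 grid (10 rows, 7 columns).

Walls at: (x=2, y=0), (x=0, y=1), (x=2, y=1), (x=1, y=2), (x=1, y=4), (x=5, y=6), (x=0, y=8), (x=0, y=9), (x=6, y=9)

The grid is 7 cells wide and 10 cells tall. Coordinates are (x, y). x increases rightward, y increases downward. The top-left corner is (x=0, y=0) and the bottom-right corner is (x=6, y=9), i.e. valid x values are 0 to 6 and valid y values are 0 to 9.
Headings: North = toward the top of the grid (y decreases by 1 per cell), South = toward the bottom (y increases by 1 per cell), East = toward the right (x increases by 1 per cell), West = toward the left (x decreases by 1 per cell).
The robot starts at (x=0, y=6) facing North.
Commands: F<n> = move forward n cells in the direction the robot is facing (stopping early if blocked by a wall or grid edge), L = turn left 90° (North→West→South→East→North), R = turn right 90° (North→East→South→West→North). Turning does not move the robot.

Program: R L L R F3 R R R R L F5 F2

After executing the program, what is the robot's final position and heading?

Answer: Final position: (x=0, y=3), facing West

Derivation:
Start: (x=0, y=6), facing North
  R: turn right, now facing East
  L: turn left, now facing North
  L: turn left, now facing West
  R: turn right, now facing North
  F3: move forward 3, now at (x=0, y=3)
  R: turn right, now facing East
  R: turn right, now facing South
  R: turn right, now facing West
  R: turn right, now facing North
  L: turn left, now facing West
  F5: move forward 0/5 (blocked), now at (x=0, y=3)
  F2: move forward 0/2 (blocked), now at (x=0, y=3)
Final: (x=0, y=3), facing West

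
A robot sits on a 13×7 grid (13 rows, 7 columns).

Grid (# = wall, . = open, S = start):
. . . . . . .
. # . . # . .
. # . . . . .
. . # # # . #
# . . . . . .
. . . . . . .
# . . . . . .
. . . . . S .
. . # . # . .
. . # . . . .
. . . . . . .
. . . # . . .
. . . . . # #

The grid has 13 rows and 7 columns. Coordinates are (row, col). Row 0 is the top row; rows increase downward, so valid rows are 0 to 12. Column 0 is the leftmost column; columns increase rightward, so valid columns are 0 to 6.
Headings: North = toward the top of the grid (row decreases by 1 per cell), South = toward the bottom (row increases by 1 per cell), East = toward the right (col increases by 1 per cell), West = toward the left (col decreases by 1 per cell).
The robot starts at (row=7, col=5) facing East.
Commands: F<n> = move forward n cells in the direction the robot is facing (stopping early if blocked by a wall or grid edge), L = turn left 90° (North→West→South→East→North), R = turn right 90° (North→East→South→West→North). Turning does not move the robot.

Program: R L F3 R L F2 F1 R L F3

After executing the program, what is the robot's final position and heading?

Answer: Final position: (row=7, col=6), facing East

Derivation:
Start: (row=7, col=5), facing East
  R: turn right, now facing South
  L: turn left, now facing East
  F3: move forward 1/3 (blocked), now at (row=7, col=6)
  R: turn right, now facing South
  L: turn left, now facing East
  F2: move forward 0/2 (blocked), now at (row=7, col=6)
  F1: move forward 0/1 (blocked), now at (row=7, col=6)
  R: turn right, now facing South
  L: turn left, now facing East
  F3: move forward 0/3 (blocked), now at (row=7, col=6)
Final: (row=7, col=6), facing East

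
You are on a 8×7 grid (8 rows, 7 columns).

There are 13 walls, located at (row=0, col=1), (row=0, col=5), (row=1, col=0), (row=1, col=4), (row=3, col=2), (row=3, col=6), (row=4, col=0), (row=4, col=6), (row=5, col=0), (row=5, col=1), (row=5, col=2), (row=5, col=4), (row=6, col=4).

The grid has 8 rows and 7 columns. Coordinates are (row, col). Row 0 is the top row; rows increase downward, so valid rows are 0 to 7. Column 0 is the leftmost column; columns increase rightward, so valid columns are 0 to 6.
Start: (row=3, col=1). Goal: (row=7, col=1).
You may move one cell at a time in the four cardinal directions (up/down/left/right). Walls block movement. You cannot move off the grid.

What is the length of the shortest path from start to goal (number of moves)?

Answer: Shortest path length: 8

Derivation:
BFS from (row=3, col=1) until reaching (row=7, col=1):
  Distance 0: (row=3, col=1)
  Distance 1: (row=2, col=1), (row=3, col=0), (row=4, col=1)
  Distance 2: (row=1, col=1), (row=2, col=0), (row=2, col=2), (row=4, col=2)
  Distance 3: (row=1, col=2), (row=2, col=3), (row=4, col=3)
  Distance 4: (row=0, col=2), (row=1, col=3), (row=2, col=4), (row=3, col=3), (row=4, col=4), (row=5, col=3)
  Distance 5: (row=0, col=3), (row=2, col=5), (row=3, col=4), (row=4, col=5), (row=6, col=3)
  Distance 6: (row=0, col=4), (row=1, col=5), (row=2, col=6), (row=3, col=5), (row=5, col=5), (row=6, col=2), (row=7, col=3)
  Distance 7: (row=1, col=6), (row=5, col=6), (row=6, col=1), (row=6, col=5), (row=7, col=2), (row=7, col=4)
  Distance 8: (row=0, col=6), (row=6, col=0), (row=6, col=6), (row=7, col=1), (row=7, col=5)  <- goal reached here
One shortest path (8 moves): (row=3, col=1) -> (row=4, col=1) -> (row=4, col=2) -> (row=4, col=3) -> (row=5, col=3) -> (row=6, col=3) -> (row=6, col=2) -> (row=6, col=1) -> (row=7, col=1)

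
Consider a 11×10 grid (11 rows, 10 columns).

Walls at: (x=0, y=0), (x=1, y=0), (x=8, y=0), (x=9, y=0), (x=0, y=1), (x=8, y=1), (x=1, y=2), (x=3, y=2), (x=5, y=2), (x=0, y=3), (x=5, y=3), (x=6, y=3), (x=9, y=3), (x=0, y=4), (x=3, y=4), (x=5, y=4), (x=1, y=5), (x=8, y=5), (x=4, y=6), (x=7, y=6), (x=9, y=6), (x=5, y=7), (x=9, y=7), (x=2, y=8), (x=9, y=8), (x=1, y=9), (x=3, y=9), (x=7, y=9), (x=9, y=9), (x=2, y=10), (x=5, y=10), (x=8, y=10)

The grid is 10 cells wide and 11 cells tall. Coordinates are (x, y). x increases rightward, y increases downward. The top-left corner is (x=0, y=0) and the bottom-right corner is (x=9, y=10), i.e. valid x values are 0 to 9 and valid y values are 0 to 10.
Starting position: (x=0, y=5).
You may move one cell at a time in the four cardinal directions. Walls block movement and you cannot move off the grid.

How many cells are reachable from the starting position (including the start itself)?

BFS flood-fill from (x=0, y=5):
  Distance 0: (x=0, y=5)
  Distance 1: (x=0, y=6)
  Distance 2: (x=1, y=6), (x=0, y=7)
  Distance 3: (x=2, y=6), (x=1, y=7), (x=0, y=8)
  Distance 4: (x=2, y=5), (x=3, y=6), (x=2, y=7), (x=1, y=8), (x=0, y=9)
  Distance 5: (x=2, y=4), (x=3, y=5), (x=3, y=7), (x=0, y=10)
  Distance 6: (x=2, y=3), (x=1, y=4), (x=4, y=5), (x=4, y=7), (x=3, y=8), (x=1, y=10)
  Distance 7: (x=2, y=2), (x=1, y=3), (x=3, y=3), (x=4, y=4), (x=5, y=5), (x=4, y=8)
  Distance 8: (x=2, y=1), (x=4, y=3), (x=6, y=5), (x=5, y=6), (x=5, y=8), (x=4, y=9)
  Distance 9: (x=2, y=0), (x=1, y=1), (x=3, y=1), (x=4, y=2), (x=6, y=4), (x=7, y=5), (x=6, y=6), (x=6, y=8), (x=5, y=9), (x=4, y=10)
  Distance 10: (x=3, y=0), (x=4, y=1), (x=7, y=4), (x=6, y=7), (x=7, y=8), (x=6, y=9), (x=3, y=10)
  Distance 11: (x=4, y=0), (x=5, y=1), (x=7, y=3), (x=8, y=4), (x=7, y=7), (x=8, y=8), (x=6, y=10)
  Distance 12: (x=5, y=0), (x=6, y=1), (x=7, y=2), (x=8, y=3), (x=9, y=4), (x=8, y=7), (x=8, y=9), (x=7, y=10)
  Distance 13: (x=6, y=0), (x=7, y=1), (x=6, y=2), (x=8, y=2), (x=9, y=5), (x=8, y=6)
  Distance 14: (x=7, y=0), (x=9, y=2)
  Distance 15: (x=9, y=1)
Total reachable: 75 (grid has 78 open cells total)

Answer: Reachable cells: 75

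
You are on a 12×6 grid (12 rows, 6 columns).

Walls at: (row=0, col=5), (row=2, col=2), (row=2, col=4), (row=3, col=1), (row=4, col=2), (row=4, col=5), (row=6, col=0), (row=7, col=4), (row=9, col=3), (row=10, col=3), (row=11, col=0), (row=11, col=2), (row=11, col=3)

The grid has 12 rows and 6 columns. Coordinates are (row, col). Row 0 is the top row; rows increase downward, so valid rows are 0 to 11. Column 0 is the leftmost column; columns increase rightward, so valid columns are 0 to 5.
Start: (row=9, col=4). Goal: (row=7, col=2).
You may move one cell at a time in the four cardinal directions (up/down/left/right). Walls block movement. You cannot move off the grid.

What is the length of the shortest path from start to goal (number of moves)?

Answer: Shortest path length: 4

Derivation:
BFS from (row=9, col=4) until reaching (row=7, col=2):
  Distance 0: (row=9, col=4)
  Distance 1: (row=8, col=4), (row=9, col=5), (row=10, col=4)
  Distance 2: (row=8, col=3), (row=8, col=5), (row=10, col=5), (row=11, col=4)
  Distance 3: (row=7, col=3), (row=7, col=5), (row=8, col=2), (row=11, col=5)
  Distance 4: (row=6, col=3), (row=6, col=5), (row=7, col=2), (row=8, col=1), (row=9, col=2)  <- goal reached here
One shortest path (4 moves): (row=9, col=4) -> (row=8, col=4) -> (row=8, col=3) -> (row=8, col=2) -> (row=7, col=2)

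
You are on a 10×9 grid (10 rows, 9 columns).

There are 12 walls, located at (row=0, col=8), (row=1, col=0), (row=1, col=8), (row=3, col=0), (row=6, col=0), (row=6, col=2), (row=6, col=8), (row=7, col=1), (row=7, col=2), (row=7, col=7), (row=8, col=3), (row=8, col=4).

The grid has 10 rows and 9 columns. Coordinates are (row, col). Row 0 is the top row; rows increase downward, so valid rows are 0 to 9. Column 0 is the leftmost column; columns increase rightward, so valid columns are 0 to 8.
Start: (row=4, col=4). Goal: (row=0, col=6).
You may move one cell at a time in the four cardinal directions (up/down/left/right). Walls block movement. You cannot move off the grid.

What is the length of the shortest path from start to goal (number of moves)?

Answer: Shortest path length: 6

Derivation:
BFS from (row=4, col=4) until reaching (row=0, col=6):
  Distance 0: (row=4, col=4)
  Distance 1: (row=3, col=4), (row=4, col=3), (row=4, col=5), (row=5, col=4)
  Distance 2: (row=2, col=4), (row=3, col=3), (row=3, col=5), (row=4, col=2), (row=4, col=6), (row=5, col=3), (row=5, col=5), (row=6, col=4)
  Distance 3: (row=1, col=4), (row=2, col=3), (row=2, col=5), (row=3, col=2), (row=3, col=6), (row=4, col=1), (row=4, col=7), (row=5, col=2), (row=5, col=6), (row=6, col=3), (row=6, col=5), (row=7, col=4)
  Distance 4: (row=0, col=4), (row=1, col=3), (row=1, col=5), (row=2, col=2), (row=2, col=6), (row=3, col=1), (row=3, col=7), (row=4, col=0), (row=4, col=8), (row=5, col=1), (row=5, col=7), (row=6, col=6), (row=7, col=3), (row=7, col=5)
  Distance 5: (row=0, col=3), (row=0, col=5), (row=1, col=2), (row=1, col=6), (row=2, col=1), (row=2, col=7), (row=3, col=8), (row=5, col=0), (row=5, col=8), (row=6, col=1), (row=6, col=7), (row=7, col=6), (row=8, col=5)
  Distance 6: (row=0, col=2), (row=0, col=6), (row=1, col=1), (row=1, col=7), (row=2, col=0), (row=2, col=8), (row=8, col=6), (row=9, col=5)  <- goal reached here
One shortest path (6 moves): (row=4, col=4) -> (row=4, col=5) -> (row=4, col=6) -> (row=3, col=6) -> (row=2, col=6) -> (row=1, col=6) -> (row=0, col=6)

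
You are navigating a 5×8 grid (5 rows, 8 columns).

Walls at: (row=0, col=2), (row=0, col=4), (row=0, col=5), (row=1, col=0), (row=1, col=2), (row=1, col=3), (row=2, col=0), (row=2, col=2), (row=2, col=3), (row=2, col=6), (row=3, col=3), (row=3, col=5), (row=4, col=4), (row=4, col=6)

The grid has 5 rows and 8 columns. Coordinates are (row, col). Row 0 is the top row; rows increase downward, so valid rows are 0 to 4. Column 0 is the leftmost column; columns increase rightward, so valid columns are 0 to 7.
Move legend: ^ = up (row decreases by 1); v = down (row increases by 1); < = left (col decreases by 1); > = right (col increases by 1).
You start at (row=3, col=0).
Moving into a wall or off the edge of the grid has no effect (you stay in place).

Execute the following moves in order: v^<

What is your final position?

Answer: Final position: (row=3, col=0)

Derivation:
Start: (row=3, col=0)
  v (down): (row=3, col=0) -> (row=4, col=0)
  ^ (up): (row=4, col=0) -> (row=3, col=0)
  < (left): blocked, stay at (row=3, col=0)
Final: (row=3, col=0)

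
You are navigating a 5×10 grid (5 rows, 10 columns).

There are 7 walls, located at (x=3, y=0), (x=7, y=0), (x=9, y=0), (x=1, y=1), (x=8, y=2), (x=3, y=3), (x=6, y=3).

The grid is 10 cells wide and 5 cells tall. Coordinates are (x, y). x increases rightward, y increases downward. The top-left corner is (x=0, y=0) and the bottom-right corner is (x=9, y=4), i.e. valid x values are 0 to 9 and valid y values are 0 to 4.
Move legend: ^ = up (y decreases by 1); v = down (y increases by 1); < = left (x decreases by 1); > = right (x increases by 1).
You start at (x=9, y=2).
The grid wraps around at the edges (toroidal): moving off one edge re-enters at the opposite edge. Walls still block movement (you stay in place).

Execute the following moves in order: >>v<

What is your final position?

Start: (x=9, y=2)
  > (right): (x=9, y=2) -> (x=0, y=2)
  > (right): (x=0, y=2) -> (x=1, y=2)
  v (down): (x=1, y=2) -> (x=1, y=3)
  < (left): (x=1, y=3) -> (x=0, y=3)
Final: (x=0, y=3)

Answer: Final position: (x=0, y=3)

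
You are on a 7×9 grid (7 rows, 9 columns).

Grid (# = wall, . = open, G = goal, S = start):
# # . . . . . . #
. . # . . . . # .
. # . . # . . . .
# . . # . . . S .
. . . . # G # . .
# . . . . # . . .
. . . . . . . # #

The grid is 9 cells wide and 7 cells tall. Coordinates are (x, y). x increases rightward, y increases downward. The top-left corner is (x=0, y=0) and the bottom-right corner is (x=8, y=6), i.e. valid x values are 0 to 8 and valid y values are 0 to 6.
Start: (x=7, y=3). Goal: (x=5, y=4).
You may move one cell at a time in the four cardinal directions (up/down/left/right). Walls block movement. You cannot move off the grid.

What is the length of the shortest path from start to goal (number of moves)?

Answer: Shortest path length: 3

Derivation:
BFS from (x=7, y=3) until reaching (x=5, y=4):
  Distance 0: (x=7, y=3)
  Distance 1: (x=7, y=2), (x=6, y=3), (x=8, y=3), (x=7, y=4)
  Distance 2: (x=6, y=2), (x=8, y=2), (x=5, y=3), (x=8, y=4), (x=7, y=5)
  Distance 3: (x=6, y=1), (x=8, y=1), (x=5, y=2), (x=4, y=3), (x=5, y=4), (x=6, y=5), (x=8, y=5)  <- goal reached here
One shortest path (3 moves): (x=7, y=3) -> (x=6, y=3) -> (x=5, y=3) -> (x=5, y=4)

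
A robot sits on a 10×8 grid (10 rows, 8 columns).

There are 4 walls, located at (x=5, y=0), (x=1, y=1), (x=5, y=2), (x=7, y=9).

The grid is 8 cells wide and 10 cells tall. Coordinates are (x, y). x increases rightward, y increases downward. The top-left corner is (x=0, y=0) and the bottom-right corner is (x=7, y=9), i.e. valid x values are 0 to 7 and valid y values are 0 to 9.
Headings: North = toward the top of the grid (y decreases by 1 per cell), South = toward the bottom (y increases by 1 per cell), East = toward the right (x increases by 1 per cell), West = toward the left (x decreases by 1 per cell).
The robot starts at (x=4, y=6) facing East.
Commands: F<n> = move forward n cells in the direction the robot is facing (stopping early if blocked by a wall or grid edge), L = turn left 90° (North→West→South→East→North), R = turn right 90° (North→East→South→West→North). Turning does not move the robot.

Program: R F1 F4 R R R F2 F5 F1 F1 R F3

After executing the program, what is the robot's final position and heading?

Start: (x=4, y=6), facing East
  R: turn right, now facing South
  F1: move forward 1, now at (x=4, y=7)
  F4: move forward 2/4 (blocked), now at (x=4, y=9)
  R: turn right, now facing West
  R: turn right, now facing North
  R: turn right, now facing East
  F2: move forward 2, now at (x=6, y=9)
  F5: move forward 0/5 (blocked), now at (x=6, y=9)
  F1: move forward 0/1 (blocked), now at (x=6, y=9)
  F1: move forward 0/1 (blocked), now at (x=6, y=9)
  R: turn right, now facing South
  F3: move forward 0/3 (blocked), now at (x=6, y=9)
Final: (x=6, y=9), facing South

Answer: Final position: (x=6, y=9), facing South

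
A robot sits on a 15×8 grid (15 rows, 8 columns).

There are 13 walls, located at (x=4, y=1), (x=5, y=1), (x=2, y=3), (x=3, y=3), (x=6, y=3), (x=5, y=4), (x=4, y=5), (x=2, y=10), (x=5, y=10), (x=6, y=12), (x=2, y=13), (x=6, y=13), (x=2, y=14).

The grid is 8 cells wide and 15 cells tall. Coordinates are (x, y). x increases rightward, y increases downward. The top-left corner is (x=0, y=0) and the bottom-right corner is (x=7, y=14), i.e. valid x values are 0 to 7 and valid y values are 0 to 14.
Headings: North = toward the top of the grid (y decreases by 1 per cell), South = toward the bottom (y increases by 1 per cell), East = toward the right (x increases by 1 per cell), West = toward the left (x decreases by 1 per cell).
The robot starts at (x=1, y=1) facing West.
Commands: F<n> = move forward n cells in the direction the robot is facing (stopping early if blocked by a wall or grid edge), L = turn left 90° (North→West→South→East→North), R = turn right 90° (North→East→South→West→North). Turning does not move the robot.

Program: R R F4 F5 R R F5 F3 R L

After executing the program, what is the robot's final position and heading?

Start: (x=1, y=1), facing West
  R: turn right, now facing North
  R: turn right, now facing East
  F4: move forward 2/4 (blocked), now at (x=3, y=1)
  F5: move forward 0/5 (blocked), now at (x=3, y=1)
  R: turn right, now facing South
  R: turn right, now facing West
  F5: move forward 3/5 (blocked), now at (x=0, y=1)
  F3: move forward 0/3 (blocked), now at (x=0, y=1)
  R: turn right, now facing North
  L: turn left, now facing West
Final: (x=0, y=1), facing West

Answer: Final position: (x=0, y=1), facing West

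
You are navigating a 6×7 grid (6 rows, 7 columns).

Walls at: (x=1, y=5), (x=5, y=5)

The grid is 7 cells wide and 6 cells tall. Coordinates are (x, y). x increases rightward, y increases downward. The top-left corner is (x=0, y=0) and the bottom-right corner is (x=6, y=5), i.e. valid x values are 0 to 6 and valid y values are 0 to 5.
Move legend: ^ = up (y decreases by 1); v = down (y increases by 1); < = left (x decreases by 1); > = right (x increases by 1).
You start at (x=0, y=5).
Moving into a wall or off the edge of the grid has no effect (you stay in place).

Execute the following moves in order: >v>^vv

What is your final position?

Answer: Final position: (x=0, y=5)

Derivation:
Start: (x=0, y=5)
  > (right): blocked, stay at (x=0, y=5)
  v (down): blocked, stay at (x=0, y=5)
  > (right): blocked, stay at (x=0, y=5)
  ^ (up): (x=0, y=5) -> (x=0, y=4)
  v (down): (x=0, y=4) -> (x=0, y=5)
  v (down): blocked, stay at (x=0, y=5)
Final: (x=0, y=5)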